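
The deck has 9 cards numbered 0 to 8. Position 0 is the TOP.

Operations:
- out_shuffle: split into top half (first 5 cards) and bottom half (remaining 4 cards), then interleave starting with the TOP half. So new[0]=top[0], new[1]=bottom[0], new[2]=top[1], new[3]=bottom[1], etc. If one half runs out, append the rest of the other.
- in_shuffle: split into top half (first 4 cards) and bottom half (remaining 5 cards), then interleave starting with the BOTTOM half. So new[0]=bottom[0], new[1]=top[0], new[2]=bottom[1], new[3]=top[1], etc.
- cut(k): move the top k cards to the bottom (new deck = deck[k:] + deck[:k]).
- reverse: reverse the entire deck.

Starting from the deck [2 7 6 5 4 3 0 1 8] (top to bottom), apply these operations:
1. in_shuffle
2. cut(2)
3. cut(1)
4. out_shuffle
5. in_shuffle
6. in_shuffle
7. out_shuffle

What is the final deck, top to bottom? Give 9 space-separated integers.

Answer: 1 2 6 4 0 8 7 5 3

Derivation:
After op 1 (in_shuffle): [4 2 3 7 0 6 1 5 8]
After op 2 (cut(2)): [3 7 0 6 1 5 8 4 2]
After op 3 (cut(1)): [7 0 6 1 5 8 4 2 3]
After op 4 (out_shuffle): [7 8 0 4 6 2 1 3 5]
After op 5 (in_shuffle): [6 7 2 8 1 0 3 4 5]
After op 6 (in_shuffle): [1 6 0 7 3 2 4 8 5]
After op 7 (out_shuffle): [1 2 6 4 0 8 7 5 3]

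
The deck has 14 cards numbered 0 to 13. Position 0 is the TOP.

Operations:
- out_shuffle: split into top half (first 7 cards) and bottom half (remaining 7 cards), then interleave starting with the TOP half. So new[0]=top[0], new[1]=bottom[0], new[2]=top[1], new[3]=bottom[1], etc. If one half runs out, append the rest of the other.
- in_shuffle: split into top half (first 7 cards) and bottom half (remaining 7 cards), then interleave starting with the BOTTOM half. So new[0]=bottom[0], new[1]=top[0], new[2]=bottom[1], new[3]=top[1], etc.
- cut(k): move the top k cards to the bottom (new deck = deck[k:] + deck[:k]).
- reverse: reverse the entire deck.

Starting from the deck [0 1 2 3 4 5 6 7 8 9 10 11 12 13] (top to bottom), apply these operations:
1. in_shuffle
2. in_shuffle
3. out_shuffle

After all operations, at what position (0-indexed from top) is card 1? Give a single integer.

After op 1 (in_shuffle): [7 0 8 1 9 2 10 3 11 4 12 5 13 6]
After op 2 (in_shuffle): [3 7 11 0 4 8 12 1 5 9 13 2 6 10]
After op 3 (out_shuffle): [3 1 7 5 11 9 0 13 4 2 8 6 12 10]
Card 1 is at position 1.

Answer: 1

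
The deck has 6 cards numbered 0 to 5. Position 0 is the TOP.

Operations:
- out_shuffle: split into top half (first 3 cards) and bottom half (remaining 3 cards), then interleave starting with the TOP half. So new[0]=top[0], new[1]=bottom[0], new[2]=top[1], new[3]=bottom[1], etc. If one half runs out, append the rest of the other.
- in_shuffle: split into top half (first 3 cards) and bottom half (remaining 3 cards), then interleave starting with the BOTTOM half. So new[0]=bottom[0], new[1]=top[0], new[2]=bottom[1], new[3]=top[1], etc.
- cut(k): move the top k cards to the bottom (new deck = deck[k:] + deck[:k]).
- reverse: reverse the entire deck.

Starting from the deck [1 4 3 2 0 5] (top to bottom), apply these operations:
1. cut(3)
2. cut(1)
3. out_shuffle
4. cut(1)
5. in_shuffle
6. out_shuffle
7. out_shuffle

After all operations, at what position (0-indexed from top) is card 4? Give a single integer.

After op 1 (cut(3)): [2 0 5 1 4 3]
After op 2 (cut(1)): [0 5 1 4 3 2]
After op 3 (out_shuffle): [0 4 5 3 1 2]
After op 4 (cut(1)): [4 5 3 1 2 0]
After op 5 (in_shuffle): [1 4 2 5 0 3]
After op 6 (out_shuffle): [1 5 4 0 2 3]
After op 7 (out_shuffle): [1 0 5 2 4 3]
Card 4 is at position 4.

Answer: 4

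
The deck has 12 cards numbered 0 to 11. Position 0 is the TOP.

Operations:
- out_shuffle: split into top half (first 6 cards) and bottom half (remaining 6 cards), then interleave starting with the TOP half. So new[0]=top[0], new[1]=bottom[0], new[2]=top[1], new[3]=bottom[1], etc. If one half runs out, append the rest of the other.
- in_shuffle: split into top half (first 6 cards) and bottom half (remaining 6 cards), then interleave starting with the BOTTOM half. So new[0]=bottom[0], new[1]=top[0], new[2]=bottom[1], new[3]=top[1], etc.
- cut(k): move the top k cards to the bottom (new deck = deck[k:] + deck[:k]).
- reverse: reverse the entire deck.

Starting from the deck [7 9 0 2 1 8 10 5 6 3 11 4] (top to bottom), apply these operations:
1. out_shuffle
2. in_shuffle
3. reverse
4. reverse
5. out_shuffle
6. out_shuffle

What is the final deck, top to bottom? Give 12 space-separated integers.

After op 1 (out_shuffle): [7 10 9 5 0 6 2 3 1 11 8 4]
After op 2 (in_shuffle): [2 7 3 10 1 9 11 5 8 0 4 6]
After op 3 (reverse): [6 4 0 8 5 11 9 1 10 3 7 2]
After op 4 (reverse): [2 7 3 10 1 9 11 5 8 0 4 6]
After op 5 (out_shuffle): [2 11 7 5 3 8 10 0 1 4 9 6]
After op 6 (out_shuffle): [2 10 11 0 7 1 5 4 3 9 8 6]

Answer: 2 10 11 0 7 1 5 4 3 9 8 6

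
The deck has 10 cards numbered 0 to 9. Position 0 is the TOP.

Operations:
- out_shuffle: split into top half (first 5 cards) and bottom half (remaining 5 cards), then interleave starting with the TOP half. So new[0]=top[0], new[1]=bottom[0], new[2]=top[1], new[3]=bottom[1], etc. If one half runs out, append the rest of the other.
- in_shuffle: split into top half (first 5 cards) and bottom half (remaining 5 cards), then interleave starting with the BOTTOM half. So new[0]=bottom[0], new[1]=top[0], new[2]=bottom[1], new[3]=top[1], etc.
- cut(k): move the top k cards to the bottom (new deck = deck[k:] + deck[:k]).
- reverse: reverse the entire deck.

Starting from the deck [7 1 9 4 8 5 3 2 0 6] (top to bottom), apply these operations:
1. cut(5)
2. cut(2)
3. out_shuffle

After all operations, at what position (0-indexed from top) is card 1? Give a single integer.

After op 1 (cut(5)): [5 3 2 0 6 7 1 9 4 8]
After op 2 (cut(2)): [2 0 6 7 1 9 4 8 5 3]
After op 3 (out_shuffle): [2 9 0 4 6 8 7 5 1 3]
Card 1 is at position 8.

Answer: 8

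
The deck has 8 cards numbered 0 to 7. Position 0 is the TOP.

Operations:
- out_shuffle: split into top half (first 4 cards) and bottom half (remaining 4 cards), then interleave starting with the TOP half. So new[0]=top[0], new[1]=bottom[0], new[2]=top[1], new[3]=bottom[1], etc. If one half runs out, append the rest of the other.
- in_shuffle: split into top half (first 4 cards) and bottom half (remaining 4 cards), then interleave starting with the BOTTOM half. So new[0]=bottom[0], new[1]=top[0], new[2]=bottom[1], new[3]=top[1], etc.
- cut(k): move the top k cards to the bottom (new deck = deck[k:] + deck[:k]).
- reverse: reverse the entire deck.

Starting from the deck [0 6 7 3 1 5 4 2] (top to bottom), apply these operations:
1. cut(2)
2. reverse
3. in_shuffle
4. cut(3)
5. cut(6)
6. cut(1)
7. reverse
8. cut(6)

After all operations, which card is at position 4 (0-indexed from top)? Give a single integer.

Answer: 4

Derivation:
After op 1 (cut(2)): [7 3 1 5 4 2 0 6]
After op 2 (reverse): [6 0 2 4 5 1 3 7]
After op 3 (in_shuffle): [5 6 1 0 3 2 7 4]
After op 4 (cut(3)): [0 3 2 7 4 5 6 1]
After op 5 (cut(6)): [6 1 0 3 2 7 4 5]
After op 6 (cut(1)): [1 0 3 2 7 4 5 6]
After op 7 (reverse): [6 5 4 7 2 3 0 1]
After op 8 (cut(6)): [0 1 6 5 4 7 2 3]
Position 4: card 4.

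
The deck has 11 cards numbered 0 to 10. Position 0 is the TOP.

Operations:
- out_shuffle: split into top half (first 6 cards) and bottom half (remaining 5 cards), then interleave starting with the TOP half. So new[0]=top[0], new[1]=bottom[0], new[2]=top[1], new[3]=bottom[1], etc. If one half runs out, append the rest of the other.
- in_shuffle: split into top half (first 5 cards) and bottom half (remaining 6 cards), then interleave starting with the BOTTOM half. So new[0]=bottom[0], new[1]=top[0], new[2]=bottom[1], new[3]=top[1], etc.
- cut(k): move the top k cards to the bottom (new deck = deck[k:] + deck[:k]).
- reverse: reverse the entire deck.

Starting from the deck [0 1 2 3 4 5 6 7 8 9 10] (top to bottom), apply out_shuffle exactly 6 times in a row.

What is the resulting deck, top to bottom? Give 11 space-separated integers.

Answer: 0 5 10 4 9 3 8 2 7 1 6

Derivation:
After op 1 (out_shuffle): [0 6 1 7 2 8 3 9 4 10 5]
After op 2 (out_shuffle): [0 3 6 9 1 4 7 10 2 5 8]
After op 3 (out_shuffle): [0 7 3 10 6 2 9 5 1 8 4]
After op 4 (out_shuffle): [0 9 7 5 3 1 10 8 6 4 2]
After op 5 (out_shuffle): [0 10 9 8 7 6 5 4 3 2 1]
After op 6 (out_shuffle): [0 5 10 4 9 3 8 2 7 1 6]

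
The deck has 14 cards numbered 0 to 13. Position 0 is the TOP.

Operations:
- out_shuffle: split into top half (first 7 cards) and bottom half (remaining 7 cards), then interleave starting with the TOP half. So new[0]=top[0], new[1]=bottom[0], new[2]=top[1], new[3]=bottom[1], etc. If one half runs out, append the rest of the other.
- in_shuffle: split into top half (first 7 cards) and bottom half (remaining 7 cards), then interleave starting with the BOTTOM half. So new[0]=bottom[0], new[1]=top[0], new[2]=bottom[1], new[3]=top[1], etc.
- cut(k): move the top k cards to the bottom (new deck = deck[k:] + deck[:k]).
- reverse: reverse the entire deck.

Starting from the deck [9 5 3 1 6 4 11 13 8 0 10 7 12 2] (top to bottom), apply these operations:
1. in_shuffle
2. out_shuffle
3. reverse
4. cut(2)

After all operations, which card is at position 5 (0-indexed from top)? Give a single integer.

Answer: 5

Derivation:
After op 1 (in_shuffle): [13 9 8 5 0 3 10 1 7 6 12 4 2 11]
After op 2 (out_shuffle): [13 1 9 7 8 6 5 12 0 4 3 2 10 11]
After op 3 (reverse): [11 10 2 3 4 0 12 5 6 8 7 9 1 13]
After op 4 (cut(2)): [2 3 4 0 12 5 6 8 7 9 1 13 11 10]
Position 5: card 5.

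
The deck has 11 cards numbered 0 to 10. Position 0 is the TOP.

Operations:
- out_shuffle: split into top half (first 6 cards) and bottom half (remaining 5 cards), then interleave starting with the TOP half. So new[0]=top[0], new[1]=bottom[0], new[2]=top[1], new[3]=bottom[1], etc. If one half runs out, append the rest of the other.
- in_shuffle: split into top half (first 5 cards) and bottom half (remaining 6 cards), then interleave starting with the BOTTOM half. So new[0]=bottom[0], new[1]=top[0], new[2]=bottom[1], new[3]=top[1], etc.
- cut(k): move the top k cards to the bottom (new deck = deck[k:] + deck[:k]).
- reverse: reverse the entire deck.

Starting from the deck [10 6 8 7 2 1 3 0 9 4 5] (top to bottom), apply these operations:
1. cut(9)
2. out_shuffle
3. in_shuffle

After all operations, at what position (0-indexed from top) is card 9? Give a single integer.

Answer: 8

Derivation:
After op 1 (cut(9)): [4 5 10 6 8 7 2 1 3 0 9]
After op 2 (out_shuffle): [4 2 5 1 10 3 6 0 8 9 7]
After op 3 (in_shuffle): [3 4 6 2 0 5 8 1 9 10 7]
Card 9 is at position 8.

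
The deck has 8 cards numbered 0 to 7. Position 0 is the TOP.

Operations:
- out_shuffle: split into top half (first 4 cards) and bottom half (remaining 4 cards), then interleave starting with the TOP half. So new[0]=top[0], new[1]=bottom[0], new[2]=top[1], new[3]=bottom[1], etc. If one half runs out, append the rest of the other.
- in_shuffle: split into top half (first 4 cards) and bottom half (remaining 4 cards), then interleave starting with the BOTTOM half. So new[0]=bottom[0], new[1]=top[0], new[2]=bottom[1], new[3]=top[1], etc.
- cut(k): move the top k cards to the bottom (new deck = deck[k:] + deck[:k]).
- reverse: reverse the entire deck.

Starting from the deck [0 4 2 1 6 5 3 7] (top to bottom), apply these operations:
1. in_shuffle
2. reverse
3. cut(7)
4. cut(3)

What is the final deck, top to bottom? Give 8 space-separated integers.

After op 1 (in_shuffle): [6 0 5 4 3 2 7 1]
After op 2 (reverse): [1 7 2 3 4 5 0 6]
After op 3 (cut(7)): [6 1 7 2 3 4 5 0]
After op 4 (cut(3)): [2 3 4 5 0 6 1 7]

Answer: 2 3 4 5 0 6 1 7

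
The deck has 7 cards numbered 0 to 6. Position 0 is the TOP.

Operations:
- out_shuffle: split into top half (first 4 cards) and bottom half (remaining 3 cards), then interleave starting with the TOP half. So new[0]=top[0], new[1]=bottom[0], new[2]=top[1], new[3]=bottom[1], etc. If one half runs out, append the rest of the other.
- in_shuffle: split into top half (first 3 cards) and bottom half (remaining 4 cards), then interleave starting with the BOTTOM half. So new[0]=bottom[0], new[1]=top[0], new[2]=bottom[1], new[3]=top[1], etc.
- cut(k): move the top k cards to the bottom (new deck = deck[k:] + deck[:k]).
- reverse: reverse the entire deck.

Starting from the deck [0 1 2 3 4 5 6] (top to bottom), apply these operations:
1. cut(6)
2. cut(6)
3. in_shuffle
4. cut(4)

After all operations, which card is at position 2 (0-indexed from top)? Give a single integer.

After op 1 (cut(6)): [6 0 1 2 3 4 5]
After op 2 (cut(6)): [5 6 0 1 2 3 4]
After op 3 (in_shuffle): [1 5 2 6 3 0 4]
After op 4 (cut(4)): [3 0 4 1 5 2 6]
Position 2: card 4.

Answer: 4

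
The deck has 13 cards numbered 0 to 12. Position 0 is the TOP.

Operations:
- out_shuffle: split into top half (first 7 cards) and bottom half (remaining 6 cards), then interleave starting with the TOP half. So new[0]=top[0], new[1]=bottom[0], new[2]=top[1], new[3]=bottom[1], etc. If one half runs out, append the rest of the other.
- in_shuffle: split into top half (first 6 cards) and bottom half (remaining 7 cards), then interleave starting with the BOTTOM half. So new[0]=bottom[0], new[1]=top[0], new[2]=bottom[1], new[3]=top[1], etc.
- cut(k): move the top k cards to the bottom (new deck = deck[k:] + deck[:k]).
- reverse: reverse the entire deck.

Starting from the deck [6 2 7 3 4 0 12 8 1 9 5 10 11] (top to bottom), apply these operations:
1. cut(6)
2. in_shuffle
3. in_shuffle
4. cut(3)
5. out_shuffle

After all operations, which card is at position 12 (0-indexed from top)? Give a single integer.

Answer: 2

Derivation:
After op 1 (cut(6)): [12 8 1 9 5 10 11 6 2 7 3 4 0]
After op 2 (in_shuffle): [11 12 6 8 2 1 7 9 3 5 4 10 0]
After op 3 (in_shuffle): [7 11 9 12 3 6 5 8 4 2 10 1 0]
After op 4 (cut(3)): [12 3 6 5 8 4 2 10 1 0 7 11 9]
After op 5 (out_shuffle): [12 10 3 1 6 0 5 7 8 11 4 9 2]
Position 12: card 2.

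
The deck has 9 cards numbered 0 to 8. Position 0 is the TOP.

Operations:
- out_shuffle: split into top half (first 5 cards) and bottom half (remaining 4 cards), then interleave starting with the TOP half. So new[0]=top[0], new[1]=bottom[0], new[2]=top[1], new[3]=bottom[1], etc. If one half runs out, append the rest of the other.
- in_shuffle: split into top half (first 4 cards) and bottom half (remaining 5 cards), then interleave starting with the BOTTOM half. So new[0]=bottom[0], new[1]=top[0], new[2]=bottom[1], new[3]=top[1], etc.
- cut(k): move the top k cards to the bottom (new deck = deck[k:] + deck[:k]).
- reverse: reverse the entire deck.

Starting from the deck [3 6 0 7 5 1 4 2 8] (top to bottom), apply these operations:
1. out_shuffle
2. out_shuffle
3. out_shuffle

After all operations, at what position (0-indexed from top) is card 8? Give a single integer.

After op 1 (out_shuffle): [3 1 6 4 0 2 7 8 5]
After op 2 (out_shuffle): [3 2 1 7 6 8 4 5 0]
After op 3 (out_shuffle): [3 8 2 4 1 5 7 0 6]
Card 8 is at position 1.

Answer: 1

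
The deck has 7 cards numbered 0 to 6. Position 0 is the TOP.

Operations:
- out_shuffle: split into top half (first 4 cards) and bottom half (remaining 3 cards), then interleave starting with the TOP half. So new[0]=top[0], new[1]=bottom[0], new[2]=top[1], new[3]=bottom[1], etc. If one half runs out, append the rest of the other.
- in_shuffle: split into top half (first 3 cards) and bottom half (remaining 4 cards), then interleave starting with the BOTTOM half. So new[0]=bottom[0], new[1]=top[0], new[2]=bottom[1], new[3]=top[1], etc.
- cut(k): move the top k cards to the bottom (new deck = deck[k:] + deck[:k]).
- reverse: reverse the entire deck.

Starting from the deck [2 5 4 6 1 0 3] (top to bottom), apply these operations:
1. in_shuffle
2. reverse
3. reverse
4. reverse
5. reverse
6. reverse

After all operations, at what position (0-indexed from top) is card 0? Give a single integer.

Answer: 2

Derivation:
After op 1 (in_shuffle): [6 2 1 5 0 4 3]
After op 2 (reverse): [3 4 0 5 1 2 6]
After op 3 (reverse): [6 2 1 5 0 4 3]
After op 4 (reverse): [3 4 0 5 1 2 6]
After op 5 (reverse): [6 2 1 5 0 4 3]
After op 6 (reverse): [3 4 0 5 1 2 6]
Card 0 is at position 2.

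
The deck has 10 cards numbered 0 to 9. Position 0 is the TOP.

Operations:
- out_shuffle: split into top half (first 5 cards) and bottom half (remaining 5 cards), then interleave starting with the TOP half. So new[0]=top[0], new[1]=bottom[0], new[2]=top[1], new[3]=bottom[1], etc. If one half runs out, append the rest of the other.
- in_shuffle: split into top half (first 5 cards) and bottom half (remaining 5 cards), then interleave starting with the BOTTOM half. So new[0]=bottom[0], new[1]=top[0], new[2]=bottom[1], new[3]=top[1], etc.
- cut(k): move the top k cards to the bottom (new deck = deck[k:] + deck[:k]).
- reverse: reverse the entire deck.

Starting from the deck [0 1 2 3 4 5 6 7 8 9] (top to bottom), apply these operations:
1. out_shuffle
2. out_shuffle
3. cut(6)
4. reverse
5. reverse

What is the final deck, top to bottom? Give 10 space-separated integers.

After op 1 (out_shuffle): [0 5 1 6 2 7 3 8 4 9]
After op 2 (out_shuffle): [0 7 5 3 1 8 6 4 2 9]
After op 3 (cut(6)): [6 4 2 9 0 7 5 3 1 8]
After op 4 (reverse): [8 1 3 5 7 0 9 2 4 6]
After op 5 (reverse): [6 4 2 9 0 7 5 3 1 8]

Answer: 6 4 2 9 0 7 5 3 1 8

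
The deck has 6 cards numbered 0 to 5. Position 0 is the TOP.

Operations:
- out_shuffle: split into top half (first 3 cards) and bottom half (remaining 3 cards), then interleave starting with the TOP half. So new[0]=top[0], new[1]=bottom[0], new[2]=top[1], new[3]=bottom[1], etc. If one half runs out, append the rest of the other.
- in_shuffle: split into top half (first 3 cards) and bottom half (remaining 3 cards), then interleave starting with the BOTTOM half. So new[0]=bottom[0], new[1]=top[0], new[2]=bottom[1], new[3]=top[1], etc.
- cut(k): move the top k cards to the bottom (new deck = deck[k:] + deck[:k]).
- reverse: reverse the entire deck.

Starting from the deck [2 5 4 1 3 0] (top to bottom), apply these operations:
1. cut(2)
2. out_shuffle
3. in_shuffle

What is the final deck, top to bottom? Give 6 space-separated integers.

Answer: 2 4 3 0 5 1

Derivation:
After op 1 (cut(2)): [4 1 3 0 2 5]
After op 2 (out_shuffle): [4 0 1 2 3 5]
After op 3 (in_shuffle): [2 4 3 0 5 1]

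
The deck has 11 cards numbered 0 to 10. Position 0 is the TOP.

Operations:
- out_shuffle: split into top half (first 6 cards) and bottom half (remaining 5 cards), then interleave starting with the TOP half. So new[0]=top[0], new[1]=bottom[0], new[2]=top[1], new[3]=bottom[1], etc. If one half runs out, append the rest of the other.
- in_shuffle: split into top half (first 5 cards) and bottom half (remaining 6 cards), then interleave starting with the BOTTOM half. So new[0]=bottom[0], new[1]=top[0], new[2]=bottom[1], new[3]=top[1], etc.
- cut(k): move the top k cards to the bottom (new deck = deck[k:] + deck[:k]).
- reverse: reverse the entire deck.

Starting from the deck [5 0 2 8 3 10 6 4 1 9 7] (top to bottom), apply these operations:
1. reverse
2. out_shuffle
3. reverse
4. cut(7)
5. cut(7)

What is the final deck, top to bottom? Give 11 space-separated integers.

After op 1 (reverse): [7 9 1 4 6 10 3 8 2 0 5]
After op 2 (out_shuffle): [7 3 9 8 1 2 4 0 6 5 10]
After op 3 (reverse): [10 5 6 0 4 2 1 8 9 3 7]
After op 4 (cut(7)): [8 9 3 7 10 5 6 0 4 2 1]
After op 5 (cut(7)): [0 4 2 1 8 9 3 7 10 5 6]

Answer: 0 4 2 1 8 9 3 7 10 5 6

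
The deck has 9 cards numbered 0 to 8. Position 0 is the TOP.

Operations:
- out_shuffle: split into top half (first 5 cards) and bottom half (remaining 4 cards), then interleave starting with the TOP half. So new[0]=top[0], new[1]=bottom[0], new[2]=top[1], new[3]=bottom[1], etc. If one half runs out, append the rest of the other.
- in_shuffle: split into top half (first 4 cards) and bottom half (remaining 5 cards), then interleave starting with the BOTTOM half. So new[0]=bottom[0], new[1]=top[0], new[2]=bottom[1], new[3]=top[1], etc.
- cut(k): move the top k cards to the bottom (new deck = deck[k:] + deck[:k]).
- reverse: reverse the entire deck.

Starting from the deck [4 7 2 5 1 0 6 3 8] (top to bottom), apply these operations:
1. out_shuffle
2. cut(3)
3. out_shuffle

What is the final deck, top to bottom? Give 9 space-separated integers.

After op 1 (out_shuffle): [4 0 7 6 2 3 5 8 1]
After op 2 (cut(3)): [6 2 3 5 8 1 4 0 7]
After op 3 (out_shuffle): [6 1 2 4 3 0 5 7 8]

Answer: 6 1 2 4 3 0 5 7 8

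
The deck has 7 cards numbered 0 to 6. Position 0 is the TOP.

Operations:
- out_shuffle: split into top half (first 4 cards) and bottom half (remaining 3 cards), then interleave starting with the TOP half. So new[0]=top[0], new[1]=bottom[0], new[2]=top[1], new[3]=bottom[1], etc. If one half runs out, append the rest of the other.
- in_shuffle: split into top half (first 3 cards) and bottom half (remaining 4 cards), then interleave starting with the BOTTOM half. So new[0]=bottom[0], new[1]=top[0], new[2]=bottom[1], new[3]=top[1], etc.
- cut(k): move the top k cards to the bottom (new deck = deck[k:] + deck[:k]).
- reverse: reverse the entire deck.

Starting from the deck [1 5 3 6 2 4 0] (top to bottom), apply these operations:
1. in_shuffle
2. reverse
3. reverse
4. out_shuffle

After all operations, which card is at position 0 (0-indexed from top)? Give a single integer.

After op 1 (in_shuffle): [6 1 2 5 4 3 0]
After op 2 (reverse): [0 3 4 5 2 1 6]
After op 3 (reverse): [6 1 2 5 4 3 0]
After op 4 (out_shuffle): [6 4 1 3 2 0 5]
Position 0: card 6.

Answer: 6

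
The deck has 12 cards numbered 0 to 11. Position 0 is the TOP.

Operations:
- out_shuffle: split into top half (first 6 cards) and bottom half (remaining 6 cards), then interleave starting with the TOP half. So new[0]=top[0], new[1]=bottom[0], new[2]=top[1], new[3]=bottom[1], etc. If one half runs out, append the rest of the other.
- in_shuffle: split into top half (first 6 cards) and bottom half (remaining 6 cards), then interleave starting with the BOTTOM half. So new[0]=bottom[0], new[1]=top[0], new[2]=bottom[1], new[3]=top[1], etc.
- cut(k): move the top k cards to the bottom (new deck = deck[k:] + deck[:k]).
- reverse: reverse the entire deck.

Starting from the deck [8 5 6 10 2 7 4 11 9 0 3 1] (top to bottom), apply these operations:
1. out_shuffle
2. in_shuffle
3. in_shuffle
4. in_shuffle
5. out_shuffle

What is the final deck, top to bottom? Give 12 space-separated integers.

Answer: 6 2 3 8 4 9 10 7 1 5 11 0

Derivation:
After op 1 (out_shuffle): [8 4 5 11 6 9 10 0 2 3 7 1]
After op 2 (in_shuffle): [10 8 0 4 2 5 3 11 7 6 1 9]
After op 3 (in_shuffle): [3 10 11 8 7 0 6 4 1 2 9 5]
After op 4 (in_shuffle): [6 3 4 10 1 11 2 8 9 7 5 0]
After op 5 (out_shuffle): [6 2 3 8 4 9 10 7 1 5 11 0]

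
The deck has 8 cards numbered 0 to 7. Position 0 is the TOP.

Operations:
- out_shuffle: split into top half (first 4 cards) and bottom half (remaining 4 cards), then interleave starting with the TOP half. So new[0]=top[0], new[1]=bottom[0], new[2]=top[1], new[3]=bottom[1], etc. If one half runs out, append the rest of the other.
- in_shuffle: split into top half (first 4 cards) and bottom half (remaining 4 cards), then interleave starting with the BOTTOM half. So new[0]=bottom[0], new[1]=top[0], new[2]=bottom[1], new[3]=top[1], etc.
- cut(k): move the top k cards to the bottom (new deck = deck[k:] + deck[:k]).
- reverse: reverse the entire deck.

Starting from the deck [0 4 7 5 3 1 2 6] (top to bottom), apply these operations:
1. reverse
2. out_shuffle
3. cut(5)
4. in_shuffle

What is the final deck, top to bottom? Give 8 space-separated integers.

After op 1 (reverse): [6 2 1 3 5 7 4 0]
After op 2 (out_shuffle): [6 5 2 7 1 4 3 0]
After op 3 (cut(5)): [4 3 0 6 5 2 7 1]
After op 4 (in_shuffle): [5 4 2 3 7 0 1 6]

Answer: 5 4 2 3 7 0 1 6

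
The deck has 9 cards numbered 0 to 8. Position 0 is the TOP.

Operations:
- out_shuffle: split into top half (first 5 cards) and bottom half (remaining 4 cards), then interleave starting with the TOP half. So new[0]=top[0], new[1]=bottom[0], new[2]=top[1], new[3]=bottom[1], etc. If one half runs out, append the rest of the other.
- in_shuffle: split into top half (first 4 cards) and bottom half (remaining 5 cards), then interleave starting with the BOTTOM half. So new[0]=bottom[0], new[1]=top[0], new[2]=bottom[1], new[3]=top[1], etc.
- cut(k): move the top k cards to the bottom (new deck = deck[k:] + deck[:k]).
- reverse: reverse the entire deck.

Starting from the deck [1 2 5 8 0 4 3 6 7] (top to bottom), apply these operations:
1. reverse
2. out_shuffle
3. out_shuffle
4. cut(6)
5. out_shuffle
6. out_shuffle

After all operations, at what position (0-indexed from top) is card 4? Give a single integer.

Answer: 6

Derivation:
After op 1 (reverse): [7 6 3 4 0 8 5 2 1]
After op 2 (out_shuffle): [7 8 6 5 3 2 4 1 0]
After op 3 (out_shuffle): [7 2 8 4 6 1 5 0 3]
After op 4 (cut(6)): [5 0 3 7 2 8 4 6 1]
After op 5 (out_shuffle): [5 8 0 4 3 6 7 1 2]
After op 6 (out_shuffle): [5 6 8 7 0 1 4 2 3]
Card 4 is at position 6.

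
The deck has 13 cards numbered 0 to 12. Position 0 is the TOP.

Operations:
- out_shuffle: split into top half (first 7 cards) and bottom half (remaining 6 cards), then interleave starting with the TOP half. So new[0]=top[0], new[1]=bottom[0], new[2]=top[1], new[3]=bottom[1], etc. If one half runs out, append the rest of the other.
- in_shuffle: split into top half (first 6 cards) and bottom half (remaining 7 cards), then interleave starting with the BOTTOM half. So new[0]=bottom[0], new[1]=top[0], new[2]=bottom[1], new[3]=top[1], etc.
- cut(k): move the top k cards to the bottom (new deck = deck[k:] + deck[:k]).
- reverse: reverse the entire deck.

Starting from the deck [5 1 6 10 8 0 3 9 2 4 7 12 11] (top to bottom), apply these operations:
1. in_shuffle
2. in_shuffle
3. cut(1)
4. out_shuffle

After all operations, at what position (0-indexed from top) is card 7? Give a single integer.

Answer: 6

Derivation:
After op 1 (in_shuffle): [3 5 9 1 2 6 4 10 7 8 12 0 11]
After op 2 (in_shuffle): [4 3 10 5 7 9 8 1 12 2 0 6 11]
After op 3 (cut(1)): [3 10 5 7 9 8 1 12 2 0 6 11 4]
After op 4 (out_shuffle): [3 12 10 2 5 0 7 6 9 11 8 4 1]
Card 7 is at position 6.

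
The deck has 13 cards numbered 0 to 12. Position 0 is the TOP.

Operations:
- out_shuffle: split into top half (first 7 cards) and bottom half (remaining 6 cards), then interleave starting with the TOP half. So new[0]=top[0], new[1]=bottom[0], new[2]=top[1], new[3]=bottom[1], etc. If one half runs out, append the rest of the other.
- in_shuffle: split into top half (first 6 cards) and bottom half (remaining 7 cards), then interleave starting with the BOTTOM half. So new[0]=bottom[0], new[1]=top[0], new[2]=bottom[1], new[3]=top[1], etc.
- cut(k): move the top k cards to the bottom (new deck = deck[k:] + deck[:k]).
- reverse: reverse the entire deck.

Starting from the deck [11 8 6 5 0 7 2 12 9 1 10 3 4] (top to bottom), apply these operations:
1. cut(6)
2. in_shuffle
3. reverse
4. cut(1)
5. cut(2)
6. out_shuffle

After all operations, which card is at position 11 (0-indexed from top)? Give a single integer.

Answer: 0

Derivation:
After op 1 (cut(6)): [2 12 9 1 10 3 4 11 8 6 5 0 7]
After op 2 (in_shuffle): [4 2 11 12 8 9 6 1 5 10 0 3 7]
After op 3 (reverse): [7 3 0 10 5 1 6 9 8 12 11 2 4]
After op 4 (cut(1)): [3 0 10 5 1 6 9 8 12 11 2 4 7]
After op 5 (cut(2)): [10 5 1 6 9 8 12 11 2 4 7 3 0]
After op 6 (out_shuffle): [10 11 5 2 1 4 6 7 9 3 8 0 12]
Position 11: card 0.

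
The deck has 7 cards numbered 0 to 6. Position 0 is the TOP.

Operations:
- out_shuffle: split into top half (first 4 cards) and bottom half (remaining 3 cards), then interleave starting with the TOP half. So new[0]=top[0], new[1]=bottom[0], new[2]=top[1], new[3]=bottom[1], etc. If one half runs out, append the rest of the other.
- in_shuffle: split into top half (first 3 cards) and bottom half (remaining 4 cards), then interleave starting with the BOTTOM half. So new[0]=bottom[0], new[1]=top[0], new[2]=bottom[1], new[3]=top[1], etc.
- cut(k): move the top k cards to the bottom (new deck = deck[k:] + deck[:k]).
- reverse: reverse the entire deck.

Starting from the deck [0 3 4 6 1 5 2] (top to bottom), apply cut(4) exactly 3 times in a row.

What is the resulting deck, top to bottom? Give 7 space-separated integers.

After op 1 (cut(4)): [1 5 2 0 3 4 6]
After op 2 (cut(4)): [3 4 6 1 5 2 0]
After op 3 (cut(4)): [5 2 0 3 4 6 1]

Answer: 5 2 0 3 4 6 1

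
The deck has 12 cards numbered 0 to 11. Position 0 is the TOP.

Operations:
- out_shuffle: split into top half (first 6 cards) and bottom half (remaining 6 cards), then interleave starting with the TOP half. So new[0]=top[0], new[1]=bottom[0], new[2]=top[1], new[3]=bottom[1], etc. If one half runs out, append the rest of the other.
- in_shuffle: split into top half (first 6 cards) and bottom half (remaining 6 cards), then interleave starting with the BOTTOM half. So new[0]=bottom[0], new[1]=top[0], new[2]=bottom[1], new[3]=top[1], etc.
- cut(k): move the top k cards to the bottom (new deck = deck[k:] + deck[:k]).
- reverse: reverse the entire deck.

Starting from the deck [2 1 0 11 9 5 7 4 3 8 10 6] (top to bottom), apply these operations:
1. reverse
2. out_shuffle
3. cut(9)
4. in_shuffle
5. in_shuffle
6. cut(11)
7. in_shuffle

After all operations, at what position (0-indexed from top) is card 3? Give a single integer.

After op 1 (reverse): [6 10 8 3 4 7 5 9 11 0 1 2]
After op 2 (out_shuffle): [6 5 10 9 8 11 3 0 4 1 7 2]
After op 3 (cut(9)): [1 7 2 6 5 10 9 8 11 3 0 4]
After op 4 (in_shuffle): [9 1 8 7 11 2 3 6 0 5 4 10]
After op 5 (in_shuffle): [3 9 6 1 0 8 5 7 4 11 10 2]
After op 6 (cut(11)): [2 3 9 6 1 0 8 5 7 4 11 10]
After op 7 (in_shuffle): [8 2 5 3 7 9 4 6 11 1 10 0]
Card 3 is at position 3.

Answer: 3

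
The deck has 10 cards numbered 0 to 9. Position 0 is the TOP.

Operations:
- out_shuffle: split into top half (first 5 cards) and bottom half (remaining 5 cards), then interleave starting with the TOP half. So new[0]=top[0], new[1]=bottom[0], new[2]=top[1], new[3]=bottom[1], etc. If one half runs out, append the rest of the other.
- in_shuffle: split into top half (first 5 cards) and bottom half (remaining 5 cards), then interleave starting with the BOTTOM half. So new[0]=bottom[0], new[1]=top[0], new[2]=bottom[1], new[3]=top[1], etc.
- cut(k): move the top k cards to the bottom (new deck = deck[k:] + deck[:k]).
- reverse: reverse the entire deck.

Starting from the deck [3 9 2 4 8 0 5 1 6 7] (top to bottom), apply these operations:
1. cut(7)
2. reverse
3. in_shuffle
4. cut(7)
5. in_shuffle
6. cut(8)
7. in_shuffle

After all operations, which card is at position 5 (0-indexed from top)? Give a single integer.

After op 1 (cut(7)): [1 6 7 3 9 2 4 8 0 5]
After op 2 (reverse): [5 0 8 4 2 9 3 7 6 1]
After op 3 (in_shuffle): [9 5 3 0 7 8 6 4 1 2]
After op 4 (cut(7)): [4 1 2 9 5 3 0 7 8 6]
After op 5 (in_shuffle): [3 4 0 1 7 2 8 9 6 5]
After op 6 (cut(8)): [6 5 3 4 0 1 7 2 8 9]
After op 7 (in_shuffle): [1 6 7 5 2 3 8 4 9 0]
Position 5: card 3.

Answer: 3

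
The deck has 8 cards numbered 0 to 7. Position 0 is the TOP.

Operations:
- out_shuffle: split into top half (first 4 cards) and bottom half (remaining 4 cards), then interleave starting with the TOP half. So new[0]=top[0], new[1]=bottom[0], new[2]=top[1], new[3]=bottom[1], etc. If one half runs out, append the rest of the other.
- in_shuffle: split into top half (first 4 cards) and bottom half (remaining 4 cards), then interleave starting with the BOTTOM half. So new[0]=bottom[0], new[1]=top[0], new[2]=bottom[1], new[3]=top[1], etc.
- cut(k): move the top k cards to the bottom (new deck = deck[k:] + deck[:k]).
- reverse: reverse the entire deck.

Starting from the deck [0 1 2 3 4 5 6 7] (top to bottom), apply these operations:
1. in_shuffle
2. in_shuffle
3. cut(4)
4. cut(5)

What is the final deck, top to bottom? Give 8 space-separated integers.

Answer: 4 2 0 7 5 3 1 6

Derivation:
After op 1 (in_shuffle): [4 0 5 1 6 2 7 3]
After op 2 (in_shuffle): [6 4 2 0 7 5 3 1]
After op 3 (cut(4)): [7 5 3 1 6 4 2 0]
After op 4 (cut(5)): [4 2 0 7 5 3 1 6]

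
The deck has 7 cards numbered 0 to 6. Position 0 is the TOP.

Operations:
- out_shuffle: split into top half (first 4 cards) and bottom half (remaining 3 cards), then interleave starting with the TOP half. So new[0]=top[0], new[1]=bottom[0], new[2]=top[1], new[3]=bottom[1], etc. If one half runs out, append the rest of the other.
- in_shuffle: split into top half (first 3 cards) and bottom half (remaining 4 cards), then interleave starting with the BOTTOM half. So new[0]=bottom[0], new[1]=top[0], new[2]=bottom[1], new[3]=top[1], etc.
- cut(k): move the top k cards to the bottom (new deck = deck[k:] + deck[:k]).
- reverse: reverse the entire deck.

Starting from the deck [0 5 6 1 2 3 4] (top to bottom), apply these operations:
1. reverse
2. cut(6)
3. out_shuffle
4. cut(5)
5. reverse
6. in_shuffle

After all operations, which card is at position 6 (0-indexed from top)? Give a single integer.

After op 1 (reverse): [4 3 2 1 6 5 0]
After op 2 (cut(6)): [0 4 3 2 1 6 5]
After op 3 (out_shuffle): [0 1 4 6 3 5 2]
After op 4 (cut(5)): [5 2 0 1 4 6 3]
After op 5 (reverse): [3 6 4 1 0 2 5]
After op 6 (in_shuffle): [1 3 0 6 2 4 5]
Position 6: card 5.

Answer: 5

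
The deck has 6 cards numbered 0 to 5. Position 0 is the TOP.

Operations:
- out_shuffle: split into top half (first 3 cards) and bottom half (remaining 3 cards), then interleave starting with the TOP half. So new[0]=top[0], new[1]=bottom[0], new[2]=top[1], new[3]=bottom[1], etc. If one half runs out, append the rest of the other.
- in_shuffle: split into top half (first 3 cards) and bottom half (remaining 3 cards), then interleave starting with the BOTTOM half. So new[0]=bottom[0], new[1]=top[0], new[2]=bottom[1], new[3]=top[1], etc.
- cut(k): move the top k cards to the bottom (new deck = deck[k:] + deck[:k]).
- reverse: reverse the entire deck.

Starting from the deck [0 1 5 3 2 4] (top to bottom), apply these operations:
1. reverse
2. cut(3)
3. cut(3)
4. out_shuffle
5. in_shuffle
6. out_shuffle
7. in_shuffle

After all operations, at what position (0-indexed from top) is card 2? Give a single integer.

After op 1 (reverse): [4 2 3 5 1 0]
After op 2 (cut(3)): [5 1 0 4 2 3]
After op 3 (cut(3)): [4 2 3 5 1 0]
After op 4 (out_shuffle): [4 5 2 1 3 0]
After op 5 (in_shuffle): [1 4 3 5 0 2]
After op 6 (out_shuffle): [1 5 4 0 3 2]
After op 7 (in_shuffle): [0 1 3 5 2 4]
Card 2 is at position 4.

Answer: 4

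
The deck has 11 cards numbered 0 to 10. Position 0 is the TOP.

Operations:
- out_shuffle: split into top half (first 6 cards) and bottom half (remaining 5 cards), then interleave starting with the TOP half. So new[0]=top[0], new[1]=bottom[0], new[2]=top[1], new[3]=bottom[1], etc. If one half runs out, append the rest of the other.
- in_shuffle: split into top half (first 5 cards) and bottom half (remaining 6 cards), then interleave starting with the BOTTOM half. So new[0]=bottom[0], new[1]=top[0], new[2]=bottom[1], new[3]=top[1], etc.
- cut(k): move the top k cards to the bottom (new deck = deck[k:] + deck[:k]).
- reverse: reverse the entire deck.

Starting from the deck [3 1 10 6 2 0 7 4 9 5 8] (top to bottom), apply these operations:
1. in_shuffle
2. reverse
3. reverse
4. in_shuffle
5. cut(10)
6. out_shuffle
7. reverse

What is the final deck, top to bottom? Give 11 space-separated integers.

After op 1 (in_shuffle): [0 3 7 1 4 10 9 6 5 2 8]
After op 2 (reverse): [8 2 5 6 9 10 4 1 7 3 0]
After op 3 (reverse): [0 3 7 1 4 10 9 6 5 2 8]
After op 4 (in_shuffle): [10 0 9 3 6 7 5 1 2 4 8]
After op 5 (cut(10)): [8 10 0 9 3 6 7 5 1 2 4]
After op 6 (out_shuffle): [8 7 10 5 0 1 9 2 3 4 6]
After op 7 (reverse): [6 4 3 2 9 1 0 5 10 7 8]

Answer: 6 4 3 2 9 1 0 5 10 7 8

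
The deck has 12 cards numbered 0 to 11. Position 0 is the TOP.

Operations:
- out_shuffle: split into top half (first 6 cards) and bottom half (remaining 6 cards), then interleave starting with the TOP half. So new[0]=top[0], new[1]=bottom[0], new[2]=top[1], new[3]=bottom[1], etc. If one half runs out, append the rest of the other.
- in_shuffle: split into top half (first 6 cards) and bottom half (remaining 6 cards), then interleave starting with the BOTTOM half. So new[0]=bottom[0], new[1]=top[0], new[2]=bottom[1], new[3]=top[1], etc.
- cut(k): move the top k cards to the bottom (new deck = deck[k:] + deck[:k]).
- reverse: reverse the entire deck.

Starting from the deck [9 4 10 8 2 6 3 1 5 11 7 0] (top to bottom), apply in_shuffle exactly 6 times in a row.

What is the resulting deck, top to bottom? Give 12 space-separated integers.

After op 1 (in_shuffle): [3 9 1 4 5 10 11 8 7 2 0 6]
After op 2 (in_shuffle): [11 3 8 9 7 1 2 4 0 5 6 10]
After op 3 (in_shuffle): [2 11 4 3 0 8 5 9 6 7 10 1]
After op 4 (in_shuffle): [5 2 9 11 6 4 7 3 10 0 1 8]
After op 5 (in_shuffle): [7 5 3 2 10 9 0 11 1 6 8 4]
After op 6 (in_shuffle): [0 7 11 5 1 3 6 2 8 10 4 9]

Answer: 0 7 11 5 1 3 6 2 8 10 4 9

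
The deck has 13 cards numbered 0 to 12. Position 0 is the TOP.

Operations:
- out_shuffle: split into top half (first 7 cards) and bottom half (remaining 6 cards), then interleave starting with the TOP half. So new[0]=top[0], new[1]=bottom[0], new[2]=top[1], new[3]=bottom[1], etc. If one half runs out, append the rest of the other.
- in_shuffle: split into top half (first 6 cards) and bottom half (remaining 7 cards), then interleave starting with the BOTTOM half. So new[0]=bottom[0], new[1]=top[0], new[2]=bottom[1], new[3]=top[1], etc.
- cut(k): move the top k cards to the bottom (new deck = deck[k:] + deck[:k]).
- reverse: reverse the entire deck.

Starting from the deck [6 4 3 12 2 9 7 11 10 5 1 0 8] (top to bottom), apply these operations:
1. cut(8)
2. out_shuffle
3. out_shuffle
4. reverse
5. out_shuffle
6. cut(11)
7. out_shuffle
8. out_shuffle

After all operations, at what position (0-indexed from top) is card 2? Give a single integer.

Answer: 11

Derivation:
After op 1 (cut(8)): [10 5 1 0 8 6 4 3 12 2 9 7 11]
After op 2 (out_shuffle): [10 3 5 12 1 2 0 9 8 7 6 11 4]
After op 3 (out_shuffle): [10 9 3 8 5 7 12 6 1 11 2 4 0]
After op 4 (reverse): [0 4 2 11 1 6 12 7 5 8 3 9 10]
After op 5 (out_shuffle): [0 7 4 5 2 8 11 3 1 9 6 10 12]
After op 6 (cut(11)): [10 12 0 7 4 5 2 8 11 3 1 9 6]
After op 7 (out_shuffle): [10 8 12 11 0 3 7 1 4 9 5 6 2]
After op 8 (out_shuffle): [10 1 8 4 12 9 11 5 0 6 3 2 7]
Card 2 is at position 11.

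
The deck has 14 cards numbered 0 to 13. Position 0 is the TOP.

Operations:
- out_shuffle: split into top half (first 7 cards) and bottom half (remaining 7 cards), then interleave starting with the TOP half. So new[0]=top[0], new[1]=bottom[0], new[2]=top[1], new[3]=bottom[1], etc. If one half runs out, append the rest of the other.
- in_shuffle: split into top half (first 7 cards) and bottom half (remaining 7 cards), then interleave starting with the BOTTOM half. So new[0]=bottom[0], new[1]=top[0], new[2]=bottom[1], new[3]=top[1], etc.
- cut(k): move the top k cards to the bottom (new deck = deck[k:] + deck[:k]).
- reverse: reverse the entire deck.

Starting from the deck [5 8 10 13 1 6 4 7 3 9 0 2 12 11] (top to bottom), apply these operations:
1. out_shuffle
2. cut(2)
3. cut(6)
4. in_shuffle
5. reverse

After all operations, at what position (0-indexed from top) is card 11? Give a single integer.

Answer: 2

Derivation:
After op 1 (out_shuffle): [5 7 8 3 10 9 13 0 1 2 6 12 4 11]
After op 2 (cut(2)): [8 3 10 9 13 0 1 2 6 12 4 11 5 7]
After op 3 (cut(6)): [1 2 6 12 4 11 5 7 8 3 10 9 13 0]
After op 4 (in_shuffle): [7 1 8 2 3 6 10 12 9 4 13 11 0 5]
After op 5 (reverse): [5 0 11 13 4 9 12 10 6 3 2 8 1 7]
Card 11 is at position 2.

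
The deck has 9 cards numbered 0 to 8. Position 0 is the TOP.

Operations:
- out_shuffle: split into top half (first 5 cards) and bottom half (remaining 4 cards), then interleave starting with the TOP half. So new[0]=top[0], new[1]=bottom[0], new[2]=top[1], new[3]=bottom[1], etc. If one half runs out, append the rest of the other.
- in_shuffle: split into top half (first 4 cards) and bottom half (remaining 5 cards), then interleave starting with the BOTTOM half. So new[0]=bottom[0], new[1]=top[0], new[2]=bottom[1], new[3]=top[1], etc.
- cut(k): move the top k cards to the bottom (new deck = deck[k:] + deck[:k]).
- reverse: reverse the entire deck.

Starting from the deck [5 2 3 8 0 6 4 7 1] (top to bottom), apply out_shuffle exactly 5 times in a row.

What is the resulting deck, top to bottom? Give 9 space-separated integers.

Answer: 5 3 0 4 1 2 8 6 7

Derivation:
After op 1 (out_shuffle): [5 6 2 4 3 7 8 1 0]
After op 2 (out_shuffle): [5 7 6 8 2 1 4 0 3]
After op 3 (out_shuffle): [5 1 7 4 6 0 8 3 2]
After op 4 (out_shuffle): [5 0 1 8 7 3 4 2 6]
After op 5 (out_shuffle): [5 3 0 4 1 2 8 6 7]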